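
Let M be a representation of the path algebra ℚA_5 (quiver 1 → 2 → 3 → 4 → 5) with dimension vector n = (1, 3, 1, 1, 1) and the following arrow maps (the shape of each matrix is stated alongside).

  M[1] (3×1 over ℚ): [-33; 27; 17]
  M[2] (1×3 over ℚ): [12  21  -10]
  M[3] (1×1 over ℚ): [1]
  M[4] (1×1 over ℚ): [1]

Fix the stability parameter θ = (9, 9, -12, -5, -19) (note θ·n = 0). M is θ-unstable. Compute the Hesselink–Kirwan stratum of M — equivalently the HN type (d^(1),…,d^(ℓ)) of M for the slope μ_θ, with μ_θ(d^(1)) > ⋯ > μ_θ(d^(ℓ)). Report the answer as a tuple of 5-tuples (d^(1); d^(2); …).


Via rank(M_{q-1}∘⋯∘M_p): M ≅ I[1,5], I[2,2]^2.
μ_θ-semistable layers: μ^(1)=9; μ^(2)=-18/5

((0, 2, 0, 0, 0); (1, 1, 1, 1, 1))


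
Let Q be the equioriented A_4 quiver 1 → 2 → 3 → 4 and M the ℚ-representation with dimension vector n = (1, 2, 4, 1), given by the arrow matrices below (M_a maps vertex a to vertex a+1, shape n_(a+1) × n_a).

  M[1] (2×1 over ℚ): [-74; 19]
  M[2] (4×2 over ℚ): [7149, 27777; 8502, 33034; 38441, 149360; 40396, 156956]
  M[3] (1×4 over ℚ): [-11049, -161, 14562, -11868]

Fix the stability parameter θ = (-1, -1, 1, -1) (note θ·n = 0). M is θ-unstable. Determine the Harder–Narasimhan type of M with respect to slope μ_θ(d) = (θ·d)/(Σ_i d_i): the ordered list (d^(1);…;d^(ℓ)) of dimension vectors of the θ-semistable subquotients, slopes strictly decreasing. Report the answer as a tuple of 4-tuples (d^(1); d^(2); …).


Via rank(M_{q-1}∘⋯∘M_p): M ≅ I[1,4], I[2,3], I[3,3]^2.
μ_θ-semistable layers: μ^(1)=1; μ^(2)=0; μ^(3)=-1

((0, 0, 3, 0); (0, 0, 1, 1); (1, 2, 0, 0))


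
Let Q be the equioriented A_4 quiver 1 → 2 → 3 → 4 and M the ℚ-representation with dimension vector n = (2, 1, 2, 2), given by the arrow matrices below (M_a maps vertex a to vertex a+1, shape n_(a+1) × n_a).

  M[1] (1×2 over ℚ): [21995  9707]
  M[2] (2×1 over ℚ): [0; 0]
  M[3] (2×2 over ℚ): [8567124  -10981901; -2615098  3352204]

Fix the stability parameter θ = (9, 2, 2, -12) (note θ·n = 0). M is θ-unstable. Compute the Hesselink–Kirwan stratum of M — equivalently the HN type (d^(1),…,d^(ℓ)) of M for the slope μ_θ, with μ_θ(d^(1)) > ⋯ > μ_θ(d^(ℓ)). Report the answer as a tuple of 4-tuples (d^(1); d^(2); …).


Via rank(M_{q-1}∘⋯∘M_p): M ≅ I[1,1], I[1,2], I[3,4]^2.
μ_θ-semistable layers: μ^(1)=9; μ^(2)=11/2; μ^(3)=-5

((1, 0, 0, 0); (1, 1, 0, 0); (0, 0, 2, 2))


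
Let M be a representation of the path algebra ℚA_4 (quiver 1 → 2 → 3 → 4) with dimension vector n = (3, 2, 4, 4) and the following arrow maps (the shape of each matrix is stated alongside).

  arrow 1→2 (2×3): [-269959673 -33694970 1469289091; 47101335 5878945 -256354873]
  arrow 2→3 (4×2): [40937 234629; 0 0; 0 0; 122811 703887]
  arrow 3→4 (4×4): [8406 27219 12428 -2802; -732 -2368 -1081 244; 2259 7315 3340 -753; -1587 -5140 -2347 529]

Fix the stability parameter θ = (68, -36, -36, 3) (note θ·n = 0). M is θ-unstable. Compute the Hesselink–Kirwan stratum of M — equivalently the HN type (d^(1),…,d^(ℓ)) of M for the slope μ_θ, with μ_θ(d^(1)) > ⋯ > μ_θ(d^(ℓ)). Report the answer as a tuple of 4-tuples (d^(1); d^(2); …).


Barcode: M ≅ I[1,1], I[1,2], I[1,3], I[3,4]^3, I[4,4]. HN layers by μ_θ (5 steps, strictly decreasing):
  μ^(1)=68; μ^(2)=16; μ^(3)=3; μ^(4)=-4/3; μ^(5)=-36

((1, 0, 0, 0); (1, 1, 0, 0); (0, 0, 0, 4); (1, 1, 1, 0); (0, 0, 3, 0))


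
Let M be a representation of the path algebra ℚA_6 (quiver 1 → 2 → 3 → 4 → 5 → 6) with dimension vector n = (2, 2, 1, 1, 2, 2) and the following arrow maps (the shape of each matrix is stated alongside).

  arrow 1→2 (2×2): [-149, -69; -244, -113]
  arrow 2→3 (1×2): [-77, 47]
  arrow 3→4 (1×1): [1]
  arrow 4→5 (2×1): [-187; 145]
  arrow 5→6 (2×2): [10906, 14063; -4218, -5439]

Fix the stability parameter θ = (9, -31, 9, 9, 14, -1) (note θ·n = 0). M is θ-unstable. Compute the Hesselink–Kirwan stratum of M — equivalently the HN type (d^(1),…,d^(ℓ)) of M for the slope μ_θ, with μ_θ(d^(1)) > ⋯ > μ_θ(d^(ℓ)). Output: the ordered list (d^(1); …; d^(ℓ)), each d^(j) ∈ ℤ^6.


Interval decomposition of M: I[1,2], I[1,6], I[5,5], I[6,6].
HN type (ℓ=4): μ^(1)=14; μ^(2)=31/4; μ^(3)=-1; μ^(4)=-11

((0, 0, 0, 0, 1, 0); (0, 0, 1, 1, 1, 1); (0, 0, 0, 0, 0, 1); (2, 2, 0, 0, 0, 0))


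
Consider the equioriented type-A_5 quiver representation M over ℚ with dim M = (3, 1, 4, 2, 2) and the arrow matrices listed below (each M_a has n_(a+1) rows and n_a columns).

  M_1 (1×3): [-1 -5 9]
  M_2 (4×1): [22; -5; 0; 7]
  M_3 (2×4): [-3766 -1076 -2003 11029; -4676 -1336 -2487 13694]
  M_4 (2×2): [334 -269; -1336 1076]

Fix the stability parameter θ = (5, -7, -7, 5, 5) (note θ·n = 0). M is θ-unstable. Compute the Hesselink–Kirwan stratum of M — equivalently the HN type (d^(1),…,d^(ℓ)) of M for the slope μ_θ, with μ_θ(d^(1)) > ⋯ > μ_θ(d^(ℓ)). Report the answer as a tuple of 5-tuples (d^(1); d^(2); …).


Barcode: M ≅ I[1,1]^2, I[1,4], I[3,3]^2, I[3,5], I[5,5]. HN layers by μ_θ (3 steps, strictly decreasing):
  μ^(1)=5; μ^(2)=-3; μ^(3)=-7

((2, 0, 0, 2, 2); (1, 1, 1, 0, 0); (0, 0, 3, 0, 0))


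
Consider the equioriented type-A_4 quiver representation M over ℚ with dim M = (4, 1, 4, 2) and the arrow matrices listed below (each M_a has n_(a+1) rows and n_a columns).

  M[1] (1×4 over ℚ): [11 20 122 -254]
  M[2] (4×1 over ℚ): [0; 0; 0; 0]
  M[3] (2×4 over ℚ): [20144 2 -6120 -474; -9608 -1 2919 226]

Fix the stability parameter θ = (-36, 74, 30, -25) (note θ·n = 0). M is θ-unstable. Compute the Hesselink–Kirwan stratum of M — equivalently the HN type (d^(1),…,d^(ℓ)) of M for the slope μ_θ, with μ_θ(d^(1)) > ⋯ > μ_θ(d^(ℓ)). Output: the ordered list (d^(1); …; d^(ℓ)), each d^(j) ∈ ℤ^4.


Via rank(M_{q-1}∘⋯∘M_p): M ≅ I[1,1]^3, I[1,2], I[3,3]^2, I[3,4]^2.
μ_θ-semistable layers: μ^(1)=74; μ^(2)=30; μ^(3)=5/2; μ^(4)=-36

((0, 1, 0, 0); (0, 0, 2, 0); (0, 0, 2, 2); (4, 0, 0, 0))


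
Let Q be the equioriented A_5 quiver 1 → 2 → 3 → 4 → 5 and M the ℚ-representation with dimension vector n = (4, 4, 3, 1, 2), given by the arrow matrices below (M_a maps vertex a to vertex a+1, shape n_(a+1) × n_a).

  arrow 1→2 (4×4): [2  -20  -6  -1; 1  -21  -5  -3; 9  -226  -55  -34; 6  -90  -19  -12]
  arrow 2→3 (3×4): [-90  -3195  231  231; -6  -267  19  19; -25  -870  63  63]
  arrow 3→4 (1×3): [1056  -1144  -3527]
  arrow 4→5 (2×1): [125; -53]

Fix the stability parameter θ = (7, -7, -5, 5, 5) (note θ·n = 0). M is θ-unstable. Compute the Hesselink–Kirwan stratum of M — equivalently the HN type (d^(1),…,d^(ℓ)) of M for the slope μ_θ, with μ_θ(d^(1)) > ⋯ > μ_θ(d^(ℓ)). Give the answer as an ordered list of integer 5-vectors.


Via rank(M_{q-1}∘⋯∘M_p): M ≅ I[1,2]^2, I[1,3], I[1,5], I[3,3], I[5,5].
μ_θ-semistable layers: μ^(1)=5; μ^(2)=0; μ^(3)=-5/3; μ^(4)=-5

((0, 0, 0, 1, 2); (2, 2, 0, 0, 0); (2, 2, 2, 0, 0); (0, 0, 1, 0, 0))


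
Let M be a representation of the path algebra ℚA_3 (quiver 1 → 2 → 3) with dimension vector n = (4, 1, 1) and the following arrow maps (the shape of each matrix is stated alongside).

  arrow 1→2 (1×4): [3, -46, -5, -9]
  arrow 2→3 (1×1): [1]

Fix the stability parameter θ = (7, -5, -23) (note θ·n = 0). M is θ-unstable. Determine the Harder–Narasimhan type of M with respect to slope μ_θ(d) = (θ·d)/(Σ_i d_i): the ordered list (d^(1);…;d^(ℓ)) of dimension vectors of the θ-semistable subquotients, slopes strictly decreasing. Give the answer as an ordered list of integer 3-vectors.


Barcode: M ≅ I[1,1]^3, I[1,3]. HN layers by μ_θ (2 steps, strictly decreasing):
  μ^(1)=7; μ^(2)=-7

((3, 0, 0); (1, 1, 1))


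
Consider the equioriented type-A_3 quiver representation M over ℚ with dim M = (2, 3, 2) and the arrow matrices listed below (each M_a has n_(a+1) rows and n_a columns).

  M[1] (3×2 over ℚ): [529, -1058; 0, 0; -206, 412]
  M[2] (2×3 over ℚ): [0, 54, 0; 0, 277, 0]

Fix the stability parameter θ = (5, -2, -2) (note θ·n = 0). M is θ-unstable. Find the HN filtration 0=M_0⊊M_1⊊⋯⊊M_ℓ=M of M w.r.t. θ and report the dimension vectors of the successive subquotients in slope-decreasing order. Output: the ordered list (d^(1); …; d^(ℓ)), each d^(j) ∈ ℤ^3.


Via rank(M_{q-1}∘⋯∘M_p): M ≅ I[1,1], I[1,2], I[2,2], I[2,3], I[3,3].
μ_θ-semistable layers: μ^(1)=5; μ^(2)=3/2; μ^(3)=-2

((1, 0, 0); (1, 1, 0); (0, 2, 2))


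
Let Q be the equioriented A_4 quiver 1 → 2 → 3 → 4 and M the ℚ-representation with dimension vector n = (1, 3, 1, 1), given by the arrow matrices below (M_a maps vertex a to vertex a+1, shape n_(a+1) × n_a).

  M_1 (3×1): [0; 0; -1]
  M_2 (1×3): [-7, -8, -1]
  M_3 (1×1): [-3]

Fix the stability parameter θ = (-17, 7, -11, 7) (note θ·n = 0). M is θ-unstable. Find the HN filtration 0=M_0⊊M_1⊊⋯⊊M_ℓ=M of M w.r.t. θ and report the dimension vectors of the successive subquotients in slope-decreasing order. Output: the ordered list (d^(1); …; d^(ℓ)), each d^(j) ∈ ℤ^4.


Barcode: M ≅ I[1,4], I[2,2]^2. HN layers by μ_θ (3 steps, strictly decreasing):
  μ^(1)=7; μ^(2)=-2; μ^(3)=-17

((0, 2, 0, 1); (0, 1, 1, 0); (1, 0, 0, 0))


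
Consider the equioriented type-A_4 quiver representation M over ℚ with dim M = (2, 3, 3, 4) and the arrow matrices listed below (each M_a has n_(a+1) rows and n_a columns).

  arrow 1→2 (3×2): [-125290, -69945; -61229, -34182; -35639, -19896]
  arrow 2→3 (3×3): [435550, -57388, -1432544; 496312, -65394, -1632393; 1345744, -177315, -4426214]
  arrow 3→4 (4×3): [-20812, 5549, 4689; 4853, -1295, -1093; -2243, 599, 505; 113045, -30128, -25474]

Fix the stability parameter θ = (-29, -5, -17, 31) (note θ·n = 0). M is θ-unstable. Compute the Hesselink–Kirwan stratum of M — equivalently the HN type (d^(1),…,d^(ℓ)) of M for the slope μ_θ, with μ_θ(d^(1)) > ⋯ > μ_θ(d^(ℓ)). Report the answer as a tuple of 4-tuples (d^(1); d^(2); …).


Via rank(M_{q-1}∘⋯∘M_p): M ≅ I[1,3], I[1,4], I[2,4], I[4,4]^2.
μ_θ-semistable layers: μ^(1)=31; μ^(2)=-11; μ^(3)=-29

((0, 0, 0, 4); (0, 3, 3, 0); (2, 0, 0, 0))


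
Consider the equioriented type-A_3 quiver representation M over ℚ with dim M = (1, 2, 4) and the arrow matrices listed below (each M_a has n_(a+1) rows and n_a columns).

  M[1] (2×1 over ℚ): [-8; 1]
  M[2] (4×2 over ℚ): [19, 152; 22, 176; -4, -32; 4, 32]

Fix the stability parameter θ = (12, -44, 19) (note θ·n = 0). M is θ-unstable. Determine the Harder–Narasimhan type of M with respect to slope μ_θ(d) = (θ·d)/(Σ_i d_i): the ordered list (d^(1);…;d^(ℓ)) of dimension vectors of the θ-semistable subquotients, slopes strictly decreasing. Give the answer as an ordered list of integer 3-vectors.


Interval decomposition of M: I[1,2], I[2,3], I[3,3]^3.
HN type (ℓ=3): μ^(1)=19; μ^(2)=-16; μ^(3)=-44

((0, 0, 4); (1, 1, 0); (0, 1, 0))


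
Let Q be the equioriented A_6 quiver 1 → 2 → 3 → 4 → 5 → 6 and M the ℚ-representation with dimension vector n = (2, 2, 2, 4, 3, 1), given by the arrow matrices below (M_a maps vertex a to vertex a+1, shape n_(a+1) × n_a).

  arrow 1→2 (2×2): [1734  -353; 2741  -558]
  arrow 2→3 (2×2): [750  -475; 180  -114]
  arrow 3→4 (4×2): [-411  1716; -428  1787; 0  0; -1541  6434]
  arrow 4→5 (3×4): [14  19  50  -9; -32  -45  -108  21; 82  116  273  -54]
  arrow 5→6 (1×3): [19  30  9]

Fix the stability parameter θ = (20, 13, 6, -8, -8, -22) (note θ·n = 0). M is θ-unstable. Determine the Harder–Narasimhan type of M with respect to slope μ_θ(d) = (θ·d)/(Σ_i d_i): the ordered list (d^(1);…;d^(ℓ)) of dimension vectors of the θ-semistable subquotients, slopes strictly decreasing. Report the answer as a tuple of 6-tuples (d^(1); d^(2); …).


Via rank(M_{q-1}∘⋯∘M_p): M ≅ I[1,2], I[1,6], I[3,4], I[4,5]^2.
μ_θ-semistable layers: μ^(1)=33/2; μ^(2)=1/6; μ^(3)=-1; μ^(4)=-8

((1, 1, 0, 0, 0, 0); (1, 1, 1, 1, 1, 1); (0, 0, 1, 1, 0, 0); (0, 0, 0, 2, 2, 0))


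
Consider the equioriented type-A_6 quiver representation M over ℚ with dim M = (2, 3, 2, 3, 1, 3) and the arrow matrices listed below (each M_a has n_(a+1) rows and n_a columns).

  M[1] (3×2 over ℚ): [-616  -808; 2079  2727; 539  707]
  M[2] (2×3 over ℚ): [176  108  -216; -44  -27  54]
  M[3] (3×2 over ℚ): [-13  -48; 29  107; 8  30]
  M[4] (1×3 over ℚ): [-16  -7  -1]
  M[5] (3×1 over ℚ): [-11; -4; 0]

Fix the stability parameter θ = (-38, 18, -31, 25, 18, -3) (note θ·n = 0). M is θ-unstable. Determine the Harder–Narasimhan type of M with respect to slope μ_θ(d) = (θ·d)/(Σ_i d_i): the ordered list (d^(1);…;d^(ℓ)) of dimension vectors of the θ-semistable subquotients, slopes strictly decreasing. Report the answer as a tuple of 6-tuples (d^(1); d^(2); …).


Interval decomposition of M: I[1,1], I[1,6], I[2,2]^2, I[3,4], I[4,4], I[6,6]^2.
HN type (ℓ=7): μ^(1)=25; μ^(2)=18; μ^(3)=40/3; μ^(4)=-3; μ^(5)=-13/2; μ^(6)=-31; μ^(7)=-38

((0, 0, 0, 2, 0, 0); (0, 2, 0, 0, 0, 0); (0, 0, 0, 1, 1, 1); (0, 0, 0, 0, 0, 2); (0, 1, 1, 0, 0, 0); (0, 0, 1, 0, 0, 0); (2, 0, 0, 0, 0, 0))


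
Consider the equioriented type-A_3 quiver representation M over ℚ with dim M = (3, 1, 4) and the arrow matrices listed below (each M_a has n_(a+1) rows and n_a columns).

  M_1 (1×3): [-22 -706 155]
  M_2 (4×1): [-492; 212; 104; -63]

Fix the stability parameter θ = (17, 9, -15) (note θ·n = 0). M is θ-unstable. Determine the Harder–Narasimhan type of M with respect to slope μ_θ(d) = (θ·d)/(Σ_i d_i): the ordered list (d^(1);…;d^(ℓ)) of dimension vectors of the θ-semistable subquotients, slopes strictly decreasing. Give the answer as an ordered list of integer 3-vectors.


Interval decomposition of M: I[1,1]^2, I[1,3], I[3,3]^3.
HN type (ℓ=3): μ^(1)=17; μ^(2)=11/3; μ^(3)=-15

((2, 0, 0); (1, 1, 1); (0, 0, 3))


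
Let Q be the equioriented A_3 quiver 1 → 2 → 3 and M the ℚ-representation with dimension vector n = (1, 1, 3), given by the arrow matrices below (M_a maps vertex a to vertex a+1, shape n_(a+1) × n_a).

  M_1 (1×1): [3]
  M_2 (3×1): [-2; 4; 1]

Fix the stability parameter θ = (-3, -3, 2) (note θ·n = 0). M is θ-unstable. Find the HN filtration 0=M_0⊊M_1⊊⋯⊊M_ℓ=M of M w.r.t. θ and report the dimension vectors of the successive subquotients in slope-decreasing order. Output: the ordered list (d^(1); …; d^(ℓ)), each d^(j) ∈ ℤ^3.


Interval decomposition of M: I[1,3], I[3,3]^2.
HN type (ℓ=2): μ^(1)=2; μ^(2)=-3

((0, 0, 3); (1, 1, 0))


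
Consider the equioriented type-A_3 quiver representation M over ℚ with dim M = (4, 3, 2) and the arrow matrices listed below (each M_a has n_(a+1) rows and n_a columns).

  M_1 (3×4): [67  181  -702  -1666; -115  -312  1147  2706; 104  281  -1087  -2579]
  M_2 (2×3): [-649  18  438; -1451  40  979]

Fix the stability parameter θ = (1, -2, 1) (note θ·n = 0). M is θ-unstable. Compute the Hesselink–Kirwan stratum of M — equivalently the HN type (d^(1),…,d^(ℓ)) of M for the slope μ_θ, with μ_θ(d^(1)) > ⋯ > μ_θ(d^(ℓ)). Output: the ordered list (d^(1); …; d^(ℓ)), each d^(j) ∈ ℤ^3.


Via rank(M_{q-1}∘⋯∘M_p): M ≅ I[1,1], I[1,2], I[1,3]^2.
μ_θ-semistable layers: μ^(1)=1; μ^(2)=-1/2

((1, 0, 2); (3, 3, 0))


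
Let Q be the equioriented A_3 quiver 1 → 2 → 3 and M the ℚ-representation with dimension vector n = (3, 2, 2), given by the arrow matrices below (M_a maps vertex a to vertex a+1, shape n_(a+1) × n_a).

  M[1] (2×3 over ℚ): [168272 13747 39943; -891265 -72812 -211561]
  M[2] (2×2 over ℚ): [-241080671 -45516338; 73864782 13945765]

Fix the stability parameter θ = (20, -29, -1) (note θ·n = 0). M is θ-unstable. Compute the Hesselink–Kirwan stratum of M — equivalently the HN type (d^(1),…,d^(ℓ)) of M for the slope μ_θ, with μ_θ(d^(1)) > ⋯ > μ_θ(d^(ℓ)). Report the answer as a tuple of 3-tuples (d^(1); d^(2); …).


Interval decomposition of M: I[1,1], I[1,3]^2.
HN type (ℓ=3): μ^(1)=20; μ^(2)=-1; μ^(3)=-9/2

((1, 0, 0); (0, 0, 2); (2, 2, 0))


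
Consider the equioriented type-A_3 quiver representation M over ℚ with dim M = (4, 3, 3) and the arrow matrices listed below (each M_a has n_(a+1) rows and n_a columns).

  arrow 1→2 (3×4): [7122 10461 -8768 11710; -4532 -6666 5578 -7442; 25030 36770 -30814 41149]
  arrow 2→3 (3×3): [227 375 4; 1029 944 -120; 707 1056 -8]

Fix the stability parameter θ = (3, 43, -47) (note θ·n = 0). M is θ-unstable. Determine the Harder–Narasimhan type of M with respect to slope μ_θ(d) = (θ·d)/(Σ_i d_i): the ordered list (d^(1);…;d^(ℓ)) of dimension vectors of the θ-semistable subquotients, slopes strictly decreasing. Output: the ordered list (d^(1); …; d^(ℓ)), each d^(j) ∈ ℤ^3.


Interval decomposition of M: I[1,1], I[1,2], I[1,3]^2, I[3,3].
HN type (ℓ=4): μ^(1)=43; μ^(2)=3; μ^(3)=-1/3; μ^(4)=-47

((0, 1, 0); (2, 0, 0); (2, 2, 2); (0, 0, 1))


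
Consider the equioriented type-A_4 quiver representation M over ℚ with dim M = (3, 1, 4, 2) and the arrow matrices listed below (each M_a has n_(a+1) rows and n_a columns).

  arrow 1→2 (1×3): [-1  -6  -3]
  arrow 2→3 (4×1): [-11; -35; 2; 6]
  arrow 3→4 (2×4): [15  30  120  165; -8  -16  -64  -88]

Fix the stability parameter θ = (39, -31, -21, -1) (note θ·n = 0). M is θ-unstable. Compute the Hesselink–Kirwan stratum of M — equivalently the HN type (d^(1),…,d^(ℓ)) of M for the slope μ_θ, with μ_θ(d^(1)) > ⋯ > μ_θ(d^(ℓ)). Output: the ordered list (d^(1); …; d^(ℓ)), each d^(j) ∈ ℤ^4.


Barcode: M ≅ I[1,1]^2, I[1,4], I[3,3]^3, I[4,4]. HN layers by μ_θ (4 steps, strictly decreasing):
  μ^(1)=39; μ^(2)=-1; μ^(3)=-13/3; μ^(4)=-21

((2, 0, 0, 0); (0, 0, 0, 2); (1, 1, 1, 0); (0, 0, 3, 0))


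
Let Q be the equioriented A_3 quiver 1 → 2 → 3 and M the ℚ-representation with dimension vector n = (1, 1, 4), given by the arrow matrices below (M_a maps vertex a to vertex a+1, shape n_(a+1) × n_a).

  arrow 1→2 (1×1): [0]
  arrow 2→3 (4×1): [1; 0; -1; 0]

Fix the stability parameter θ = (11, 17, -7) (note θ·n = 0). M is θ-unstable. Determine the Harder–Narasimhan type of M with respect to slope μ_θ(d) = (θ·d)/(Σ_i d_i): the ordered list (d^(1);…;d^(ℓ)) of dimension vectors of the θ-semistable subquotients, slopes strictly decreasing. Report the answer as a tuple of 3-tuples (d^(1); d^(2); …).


Interval decomposition of M: I[1,1], I[2,3], I[3,3]^3.
HN type (ℓ=3): μ^(1)=11; μ^(2)=5; μ^(3)=-7

((1, 0, 0); (0, 1, 1); (0, 0, 3))


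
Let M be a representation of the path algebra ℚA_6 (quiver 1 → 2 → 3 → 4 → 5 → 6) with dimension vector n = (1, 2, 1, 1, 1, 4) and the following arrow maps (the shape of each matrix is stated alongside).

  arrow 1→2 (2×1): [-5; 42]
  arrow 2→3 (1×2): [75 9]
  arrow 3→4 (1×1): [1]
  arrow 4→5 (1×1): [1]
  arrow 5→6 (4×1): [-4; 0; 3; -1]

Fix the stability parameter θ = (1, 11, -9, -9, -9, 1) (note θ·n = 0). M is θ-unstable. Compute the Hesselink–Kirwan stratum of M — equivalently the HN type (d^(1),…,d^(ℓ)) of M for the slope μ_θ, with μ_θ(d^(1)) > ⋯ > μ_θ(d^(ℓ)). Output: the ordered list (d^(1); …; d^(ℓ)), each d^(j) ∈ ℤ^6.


Interval decomposition of M: I[1,6], I[2,2], I[6,6]^3.
HN type (ℓ=3): μ^(1)=11; μ^(2)=1; μ^(3)=-3

((0, 1, 0, 0, 0, 0); (0, 0, 0, 0, 0, 4); (1, 1, 1, 1, 1, 0))


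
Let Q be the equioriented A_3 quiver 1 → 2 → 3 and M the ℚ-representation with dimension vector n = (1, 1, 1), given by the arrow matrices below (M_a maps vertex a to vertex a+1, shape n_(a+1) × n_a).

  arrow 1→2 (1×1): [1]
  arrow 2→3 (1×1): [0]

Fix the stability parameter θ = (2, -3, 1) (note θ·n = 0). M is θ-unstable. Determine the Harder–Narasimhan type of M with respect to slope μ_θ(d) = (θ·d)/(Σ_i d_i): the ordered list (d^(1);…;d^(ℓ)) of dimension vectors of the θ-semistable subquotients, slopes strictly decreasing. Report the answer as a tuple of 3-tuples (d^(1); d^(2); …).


Via rank(M_{q-1}∘⋯∘M_p): M ≅ I[1,2], I[3,3].
μ_θ-semistable layers: μ^(1)=1; μ^(2)=-1/2

((0, 0, 1); (1, 1, 0))


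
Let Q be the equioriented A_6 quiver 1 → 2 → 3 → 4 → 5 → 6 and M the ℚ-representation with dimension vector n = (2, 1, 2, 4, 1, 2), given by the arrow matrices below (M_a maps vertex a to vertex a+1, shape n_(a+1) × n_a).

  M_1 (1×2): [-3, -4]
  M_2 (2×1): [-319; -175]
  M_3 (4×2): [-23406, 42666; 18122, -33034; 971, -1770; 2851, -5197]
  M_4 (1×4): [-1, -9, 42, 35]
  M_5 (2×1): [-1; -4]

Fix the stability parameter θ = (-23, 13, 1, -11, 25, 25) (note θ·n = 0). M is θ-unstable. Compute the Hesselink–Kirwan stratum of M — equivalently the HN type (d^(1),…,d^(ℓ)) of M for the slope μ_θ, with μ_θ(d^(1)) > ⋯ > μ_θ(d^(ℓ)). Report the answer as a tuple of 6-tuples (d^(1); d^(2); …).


Barcode: M ≅ I[1,1], I[1,4], I[3,6], I[4,4]^2, I[6,6]. HN layers by μ_θ (5 steps, strictly decreasing):
  μ^(1)=25; μ^(2)=1; μ^(3)=-5; μ^(4)=-11; μ^(5)=-23

((0, 0, 0, 0, 1, 2); (0, 1, 1, 1, 0, 0); (0, 0, 1, 1, 0, 0); (0, 0, 0, 2, 0, 0); (2, 0, 0, 0, 0, 0))


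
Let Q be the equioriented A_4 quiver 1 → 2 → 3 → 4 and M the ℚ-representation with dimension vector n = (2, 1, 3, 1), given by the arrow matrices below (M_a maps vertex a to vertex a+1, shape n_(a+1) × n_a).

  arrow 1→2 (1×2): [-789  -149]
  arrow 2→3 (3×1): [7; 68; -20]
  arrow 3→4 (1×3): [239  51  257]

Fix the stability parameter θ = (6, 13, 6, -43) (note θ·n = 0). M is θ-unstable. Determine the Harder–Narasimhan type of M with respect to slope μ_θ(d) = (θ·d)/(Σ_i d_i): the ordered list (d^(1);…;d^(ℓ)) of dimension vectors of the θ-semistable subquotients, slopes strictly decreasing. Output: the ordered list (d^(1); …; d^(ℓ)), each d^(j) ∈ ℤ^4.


Barcode: M ≅ I[1,1], I[1,4], I[3,3]^2. HN layers by μ_θ (2 steps, strictly decreasing):
  μ^(1)=6; μ^(2)=-9/2

((1, 0, 2, 0); (1, 1, 1, 1))


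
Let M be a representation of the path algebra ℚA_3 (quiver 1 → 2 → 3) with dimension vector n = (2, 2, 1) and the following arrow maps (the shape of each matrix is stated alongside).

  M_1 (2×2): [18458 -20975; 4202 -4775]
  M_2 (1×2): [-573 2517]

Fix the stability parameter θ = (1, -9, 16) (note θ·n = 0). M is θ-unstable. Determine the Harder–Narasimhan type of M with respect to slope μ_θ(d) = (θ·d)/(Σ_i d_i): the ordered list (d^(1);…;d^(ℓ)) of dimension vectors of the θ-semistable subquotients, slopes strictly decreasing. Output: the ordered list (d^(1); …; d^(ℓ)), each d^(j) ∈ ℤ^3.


Barcode: M ≅ I[1,1], I[1,2], I[2,3]. HN layers by μ_θ (4 steps, strictly decreasing):
  μ^(1)=16; μ^(2)=1; μ^(3)=-4; μ^(4)=-9

((0, 0, 1); (1, 0, 0); (1, 1, 0); (0, 1, 0))


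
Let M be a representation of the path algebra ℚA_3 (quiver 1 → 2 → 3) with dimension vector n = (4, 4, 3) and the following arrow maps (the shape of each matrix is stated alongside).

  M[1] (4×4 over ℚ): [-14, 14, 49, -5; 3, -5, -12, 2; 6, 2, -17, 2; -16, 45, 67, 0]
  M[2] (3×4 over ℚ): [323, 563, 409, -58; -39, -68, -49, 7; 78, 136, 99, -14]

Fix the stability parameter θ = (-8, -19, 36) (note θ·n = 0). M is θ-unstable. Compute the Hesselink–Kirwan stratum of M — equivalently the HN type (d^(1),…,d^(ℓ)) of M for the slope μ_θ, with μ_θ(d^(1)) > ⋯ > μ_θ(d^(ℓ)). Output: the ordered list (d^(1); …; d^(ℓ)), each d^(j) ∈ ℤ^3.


Interval decomposition of M: I[1,2], I[1,3]^3.
HN type (ℓ=2): μ^(1)=36; μ^(2)=-27/2

((0, 0, 3); (4, 4, 0))


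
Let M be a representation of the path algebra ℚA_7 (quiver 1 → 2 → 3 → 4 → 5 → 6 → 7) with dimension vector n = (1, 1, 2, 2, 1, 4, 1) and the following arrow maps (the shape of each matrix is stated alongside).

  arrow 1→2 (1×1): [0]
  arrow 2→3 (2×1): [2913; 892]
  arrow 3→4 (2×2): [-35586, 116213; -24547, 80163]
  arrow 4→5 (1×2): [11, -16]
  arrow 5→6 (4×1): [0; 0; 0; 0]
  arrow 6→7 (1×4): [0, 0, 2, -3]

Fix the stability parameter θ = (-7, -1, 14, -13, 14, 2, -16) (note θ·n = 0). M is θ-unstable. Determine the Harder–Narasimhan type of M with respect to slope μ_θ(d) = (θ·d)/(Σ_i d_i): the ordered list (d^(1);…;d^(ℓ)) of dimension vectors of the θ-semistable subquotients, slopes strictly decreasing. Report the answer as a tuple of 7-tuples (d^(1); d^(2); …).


Barcode: M ≅ I[1,1], I[2,5], I[3,4], I[6,6]^3, I[6,7]. HN layers by μ_θ (5 steps, strictly decreasing):
  μ^(1)=14; μ^(2)=2; μ^(3)=1/2; μ^(4)=-1; μ^(5)=-7

((0, 0, 0, 0, 1, 0, 0); (0, 0, 0, 0, 0, 3, 0); (0, 0, 2, 2, 0, 0, 0); (0, 1, 0, 0, 0, 0, 0); (1, 0, 0, 0, 0, 1, 1))


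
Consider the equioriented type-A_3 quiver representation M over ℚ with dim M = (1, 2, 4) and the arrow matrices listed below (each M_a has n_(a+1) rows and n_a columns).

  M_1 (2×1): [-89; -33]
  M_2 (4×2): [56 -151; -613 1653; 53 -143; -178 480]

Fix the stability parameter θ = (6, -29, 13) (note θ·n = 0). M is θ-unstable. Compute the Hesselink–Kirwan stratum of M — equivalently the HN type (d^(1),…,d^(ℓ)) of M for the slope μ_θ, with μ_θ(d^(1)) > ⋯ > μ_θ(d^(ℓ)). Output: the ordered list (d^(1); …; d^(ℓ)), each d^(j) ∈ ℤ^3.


Barcode: M ≅ I[1,3], I[2,3], I[3,3]^2. HN layers by μ_θ (3 steps, strictly decreasing):
  μ^(1)=13; μ^(2)=-23/2; μ^(3)=-29

((0, 0, 4); (1, 1, 0); (0, 1, 0))


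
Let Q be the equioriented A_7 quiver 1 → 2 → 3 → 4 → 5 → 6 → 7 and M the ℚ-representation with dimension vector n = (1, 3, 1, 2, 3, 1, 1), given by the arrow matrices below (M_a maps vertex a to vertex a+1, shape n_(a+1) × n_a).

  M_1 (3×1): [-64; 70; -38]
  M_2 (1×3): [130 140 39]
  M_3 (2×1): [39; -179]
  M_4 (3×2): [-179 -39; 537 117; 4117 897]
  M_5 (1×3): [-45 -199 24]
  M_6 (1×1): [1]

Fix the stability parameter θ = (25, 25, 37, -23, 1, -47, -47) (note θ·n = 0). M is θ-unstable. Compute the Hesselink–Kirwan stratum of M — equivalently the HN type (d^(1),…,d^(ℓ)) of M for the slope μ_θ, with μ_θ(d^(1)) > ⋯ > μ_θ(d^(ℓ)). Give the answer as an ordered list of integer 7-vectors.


Interval decomposition of M: I[1,4], I[2,2]^2, I[4,5], I[5,5], I[5,7].
HN type (ℓ=5): μ^(1)=25; μ^(2)=16; μ^(3)=1; μ^(4)=-23; μ^(5)=-31

((0, 2, 0, 0, 0, 0, 0); (1, 1, 1, 1, 0, 0, 0); (0, 0, 0, 0, 2, 0, 0); (0, 0, 0, 1, 0, 0, 0); (0, 0, 0, 0, 1, 1, 1))


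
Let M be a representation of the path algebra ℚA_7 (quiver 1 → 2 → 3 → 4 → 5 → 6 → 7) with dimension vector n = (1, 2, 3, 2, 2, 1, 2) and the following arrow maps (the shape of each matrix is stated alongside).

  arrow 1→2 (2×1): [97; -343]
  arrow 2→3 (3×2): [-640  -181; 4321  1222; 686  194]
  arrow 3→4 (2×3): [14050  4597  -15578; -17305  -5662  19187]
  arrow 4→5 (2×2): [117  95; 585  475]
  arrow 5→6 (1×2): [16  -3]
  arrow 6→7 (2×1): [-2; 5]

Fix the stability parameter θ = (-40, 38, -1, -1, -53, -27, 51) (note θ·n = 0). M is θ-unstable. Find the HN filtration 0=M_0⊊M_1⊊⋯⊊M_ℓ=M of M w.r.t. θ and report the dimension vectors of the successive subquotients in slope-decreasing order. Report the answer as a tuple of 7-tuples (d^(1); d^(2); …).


Via rank(M_{q-1}∘⋯∘M_p): M ≅ I[1,7], I[2,4], I[3,3], I[5,5], I[7,7].
μ_θ-semistable layers: μ^(1)=51; μ^(2)=12; μ^(3)=-1; μ^(4)=-44/5; μ^(5)=-40; μ^(6)=-53

((0, 0, 0, 0, 0, 0, 2); (0, 1, 1, 1, 0, 0, 0); (0, 0, 1, 0, 0, 0, 0); (0, 1, 1, 1, 1, 1, 0); (1, 0, 0, 0, 0, 0, 0); (0, 0, 0, 0, 1, 0, 0))


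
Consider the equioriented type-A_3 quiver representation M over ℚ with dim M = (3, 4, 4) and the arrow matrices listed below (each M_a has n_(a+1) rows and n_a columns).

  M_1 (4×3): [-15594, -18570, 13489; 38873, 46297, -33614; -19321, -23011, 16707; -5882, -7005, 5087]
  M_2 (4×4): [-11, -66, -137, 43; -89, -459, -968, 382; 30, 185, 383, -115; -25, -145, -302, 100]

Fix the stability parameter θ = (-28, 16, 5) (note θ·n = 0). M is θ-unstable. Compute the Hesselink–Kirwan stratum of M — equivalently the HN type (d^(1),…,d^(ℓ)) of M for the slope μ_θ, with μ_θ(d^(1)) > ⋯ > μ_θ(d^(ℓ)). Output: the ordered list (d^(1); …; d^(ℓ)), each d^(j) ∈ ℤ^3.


Via rank(M_{q-1}∘⋯∘M_p): M ≅ I[1,2], I[1,3]^2, I[2,2], I[3,3]^2.
μ_θ-semistable layers: μ^(1)=16; μ^(2)=21/2; μ^(3)=5; μ^(4)=-28

((0, 2, 0); (0, 2, 2); (0, 0, 2); (3, 0, 0))


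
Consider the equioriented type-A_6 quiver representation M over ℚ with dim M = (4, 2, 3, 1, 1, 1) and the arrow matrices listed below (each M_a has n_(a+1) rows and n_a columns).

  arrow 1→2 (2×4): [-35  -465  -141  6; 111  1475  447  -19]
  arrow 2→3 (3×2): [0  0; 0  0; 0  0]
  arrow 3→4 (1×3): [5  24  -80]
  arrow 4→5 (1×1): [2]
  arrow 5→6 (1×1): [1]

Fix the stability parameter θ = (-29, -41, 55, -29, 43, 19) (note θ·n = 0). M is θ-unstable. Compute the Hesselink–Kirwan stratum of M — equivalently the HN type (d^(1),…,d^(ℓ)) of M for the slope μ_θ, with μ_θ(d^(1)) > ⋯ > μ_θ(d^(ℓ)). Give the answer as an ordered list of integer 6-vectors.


Interval decomposition of M: I[1,1]^2, I[1,2]^2, I[3,3]^2, I[3,6].
HN type (ℓ=5): μ^(1)=55; μ^(2)=31; μ^(3)=13; μ^(4)=-29; μ^(5)=-35

((0, 0, 2, 0, 0, 0); (0, 0, 0, 0, 1, 1); (0, 0, 1, 1, 0, 0); (2, 0, 0, 0, 0, 0); (2, 2, 0, 0, 0, 0))


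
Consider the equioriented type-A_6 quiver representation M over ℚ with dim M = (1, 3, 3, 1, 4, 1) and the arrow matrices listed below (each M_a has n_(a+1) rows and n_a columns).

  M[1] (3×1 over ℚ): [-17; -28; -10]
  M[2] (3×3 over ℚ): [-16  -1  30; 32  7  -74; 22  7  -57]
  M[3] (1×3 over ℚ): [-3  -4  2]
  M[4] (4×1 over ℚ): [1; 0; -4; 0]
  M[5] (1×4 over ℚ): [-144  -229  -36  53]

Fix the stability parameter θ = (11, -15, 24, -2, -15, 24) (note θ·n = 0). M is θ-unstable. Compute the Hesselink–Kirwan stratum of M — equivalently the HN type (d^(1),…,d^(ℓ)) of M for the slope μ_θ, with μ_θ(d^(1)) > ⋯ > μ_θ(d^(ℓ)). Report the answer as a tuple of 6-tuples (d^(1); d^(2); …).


Via rank(M_{q-1}∘⋯∘M_p): M ≅ I[1,2], I[2,3], I[2,5], I[3,3], I[5,5]^2, I[5,6].
μ_θ-semistable layers: μ^(1)=24; μ^(2)=7/3; μ^(3)=-2; μ^(4)=-15

((0, 0, 2, 0, 0, 1); (0, 0, 1, 1, 1, 0); (1, 1, 0, 0, 0, 0); (0, 2, 0, 0, 3, 0))


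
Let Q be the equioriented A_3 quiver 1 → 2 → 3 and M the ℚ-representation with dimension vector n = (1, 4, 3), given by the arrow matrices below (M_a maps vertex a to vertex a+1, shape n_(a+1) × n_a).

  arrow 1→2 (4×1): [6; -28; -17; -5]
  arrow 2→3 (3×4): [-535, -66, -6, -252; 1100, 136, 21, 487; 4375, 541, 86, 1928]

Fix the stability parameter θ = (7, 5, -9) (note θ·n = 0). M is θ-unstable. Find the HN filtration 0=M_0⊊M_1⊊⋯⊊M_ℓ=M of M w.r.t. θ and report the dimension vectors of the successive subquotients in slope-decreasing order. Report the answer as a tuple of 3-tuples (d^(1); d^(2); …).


Interval decomposition of M: I[1,2], I[2,3]^3.
HN type (ℓ=2): μ^(1)=6; μ^(2)=-2

((1, 1, 0); (0, 3, 3))


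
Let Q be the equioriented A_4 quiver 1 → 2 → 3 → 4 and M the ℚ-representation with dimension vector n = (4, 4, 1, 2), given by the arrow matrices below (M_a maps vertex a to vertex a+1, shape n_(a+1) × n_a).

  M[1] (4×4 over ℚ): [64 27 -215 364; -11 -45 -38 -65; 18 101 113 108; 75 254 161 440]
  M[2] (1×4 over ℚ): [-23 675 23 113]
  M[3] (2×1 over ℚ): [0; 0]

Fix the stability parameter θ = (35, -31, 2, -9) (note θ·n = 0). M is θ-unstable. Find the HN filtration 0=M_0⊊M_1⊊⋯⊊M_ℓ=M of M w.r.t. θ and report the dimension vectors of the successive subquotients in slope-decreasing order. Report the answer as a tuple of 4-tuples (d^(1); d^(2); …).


Via rank(M_{q-1}∘⋯∘M_p): M ≅ I[1,1], I[1,2]^2, I[1,3], I[2,2], I[4,4]^2.
μ_θ-semistable layers: μ^(1)=35; μ^(2)=2; μ^(3)=-9; μ^(4)=-31

((1, 0, 0, 0); (3, 3, 1, 0); (0, 0, 0, 2); (0, 1, 0, 0))


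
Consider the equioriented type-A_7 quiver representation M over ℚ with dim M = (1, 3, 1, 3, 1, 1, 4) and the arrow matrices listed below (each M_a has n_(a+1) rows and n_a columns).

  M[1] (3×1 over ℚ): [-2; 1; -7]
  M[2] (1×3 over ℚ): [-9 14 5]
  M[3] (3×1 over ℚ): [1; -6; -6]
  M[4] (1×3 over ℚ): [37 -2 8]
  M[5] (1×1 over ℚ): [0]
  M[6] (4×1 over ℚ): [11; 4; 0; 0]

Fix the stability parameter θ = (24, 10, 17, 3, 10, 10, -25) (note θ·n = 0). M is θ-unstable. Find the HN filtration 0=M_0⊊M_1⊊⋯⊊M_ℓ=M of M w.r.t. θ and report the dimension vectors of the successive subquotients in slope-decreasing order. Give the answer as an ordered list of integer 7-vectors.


Via rank(M_{q-1}∘⋯∘M_p): M ≅ I[1,5], I[2,2]^2, I[4,4]^2, I[6,7], I[7,7]^3.
μ_θ-semistable layers: μ^(1)=64/5; μ^(2)=10; μ^(3)=3; μ^(4)=-15/2; μ^(5)=-25

((1, 1, 1, 1, 1, 0, 0); (0, 2, 0, 0, 0, 0, 0); (0, 0, 0, 2, 0, 0, 0); (0, 0, 0, 0, 0, 1, 1); (0, 0, 0, 0, 0, 0, 3))


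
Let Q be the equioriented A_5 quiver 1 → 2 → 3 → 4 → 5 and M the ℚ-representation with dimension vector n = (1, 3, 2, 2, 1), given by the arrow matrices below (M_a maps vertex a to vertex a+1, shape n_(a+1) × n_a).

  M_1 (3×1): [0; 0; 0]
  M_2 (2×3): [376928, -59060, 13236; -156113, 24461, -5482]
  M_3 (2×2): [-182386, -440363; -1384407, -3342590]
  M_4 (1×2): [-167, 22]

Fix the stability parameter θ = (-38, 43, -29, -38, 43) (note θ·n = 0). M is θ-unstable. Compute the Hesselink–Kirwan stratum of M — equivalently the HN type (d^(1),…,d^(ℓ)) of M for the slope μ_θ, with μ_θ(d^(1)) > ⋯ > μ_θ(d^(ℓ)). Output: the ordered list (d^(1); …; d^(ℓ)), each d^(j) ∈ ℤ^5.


Via rank(M_{q-1}∘⋯∘M_p): M ≅ I[1,1], I[2,2], I[2,4], I[2,5].
μ_θ-semistable layers: μ^(1)=43; μ^(2)=-8; μ^(3)=-38

((0, 1, 0, 0, 1); (0, 2, 2, 2, 0); (1, 0, 0, 0, 0))


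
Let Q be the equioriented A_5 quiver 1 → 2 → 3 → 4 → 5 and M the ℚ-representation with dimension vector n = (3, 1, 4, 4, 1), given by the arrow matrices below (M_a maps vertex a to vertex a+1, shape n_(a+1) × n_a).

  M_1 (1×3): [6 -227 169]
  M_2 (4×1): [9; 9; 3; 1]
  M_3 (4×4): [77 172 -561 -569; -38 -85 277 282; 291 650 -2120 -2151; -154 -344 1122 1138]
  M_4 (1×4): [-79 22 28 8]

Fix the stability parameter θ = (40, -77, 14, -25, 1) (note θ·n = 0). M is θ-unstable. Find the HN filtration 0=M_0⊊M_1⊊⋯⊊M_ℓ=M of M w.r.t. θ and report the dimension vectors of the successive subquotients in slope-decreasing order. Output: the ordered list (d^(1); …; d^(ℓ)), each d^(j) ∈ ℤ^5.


Barcode: M ≅ I[1,1]^2, I[1,5], I[3,3], I[3,4]^2, I[4,4]. HN layers by μ_θ (6 steps, strictly decreasing):
  μ^(1)=40; μ^(2)=14; μ^(3)=1; μ^(4)=-11/2; μ^(5)=-37/2; μ^(6)=-25

((2, 0, 0, 0, 0); (0, 0, 1, 0, 0); (0, 0, 0, 0, 1); (0, 0, 3, 3, 0); (1, 1, 0, 0, 0); (0, 0, 0, 1, 0))


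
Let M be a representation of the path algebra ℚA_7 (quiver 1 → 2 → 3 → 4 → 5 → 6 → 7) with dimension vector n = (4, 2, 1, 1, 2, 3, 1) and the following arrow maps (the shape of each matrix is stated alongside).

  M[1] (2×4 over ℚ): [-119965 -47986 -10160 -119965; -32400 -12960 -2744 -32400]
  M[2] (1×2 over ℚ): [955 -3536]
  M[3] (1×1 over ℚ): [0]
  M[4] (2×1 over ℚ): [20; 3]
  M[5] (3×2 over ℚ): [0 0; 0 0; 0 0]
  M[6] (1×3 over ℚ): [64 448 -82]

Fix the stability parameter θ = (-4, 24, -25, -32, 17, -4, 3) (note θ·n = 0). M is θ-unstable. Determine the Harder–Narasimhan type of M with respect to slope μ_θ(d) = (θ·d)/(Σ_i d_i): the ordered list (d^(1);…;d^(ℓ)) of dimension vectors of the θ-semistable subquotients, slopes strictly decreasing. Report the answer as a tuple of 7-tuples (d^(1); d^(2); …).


Via rank(M_{q-1}∘⋯∘M_p): M ≅ I[1,1]^2, I[1,2], I[1,3], I[4,5], I[5,5], I[6,6]^2, I[6,7].
μ_θ-semistable layers: μ^(1)=24; μ^(2)=17; μ^(3)=3; μ^(4)=-1/2; μ^(5)=-4; μ^(6)=-32

((0, 1, 0, 0, 0, 0, 0); (0, 0, 0, 0, 2, 0, 0); (0, 0, 0, 0, 0, 0, 1); (0, 1, 1, 0, 0, 0, 0); (4, 0, 0, 0, 0, 3, 0); (0, 0, 0, 1, 0, 0, 0))


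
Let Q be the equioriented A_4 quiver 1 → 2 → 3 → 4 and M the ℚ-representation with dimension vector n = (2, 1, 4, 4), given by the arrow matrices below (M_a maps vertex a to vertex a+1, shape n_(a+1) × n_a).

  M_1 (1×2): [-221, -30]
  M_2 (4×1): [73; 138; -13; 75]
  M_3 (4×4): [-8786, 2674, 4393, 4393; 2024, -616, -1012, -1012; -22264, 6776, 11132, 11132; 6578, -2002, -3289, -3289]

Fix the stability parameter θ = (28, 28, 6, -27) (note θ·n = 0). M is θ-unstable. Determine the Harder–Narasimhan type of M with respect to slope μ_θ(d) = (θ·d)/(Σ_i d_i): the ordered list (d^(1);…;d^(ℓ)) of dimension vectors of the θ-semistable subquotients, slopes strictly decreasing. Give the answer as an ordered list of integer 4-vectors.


Interval decomposition of M: I[1,1], I[1,3], I[3,3]^2, I[3,4], I[4,4]^3.
HN type (ℓ=5): μ^(1)=28; μ^(2)=62/3; μ^(3)=6; μ^(4)=-21/2; μ^(5)=-27

((1, 0, 0, 0); (1, 1, 1, 0); (0, 0, 2, 0); (0, 0, 1, 1); (0, 0, 0, 3))


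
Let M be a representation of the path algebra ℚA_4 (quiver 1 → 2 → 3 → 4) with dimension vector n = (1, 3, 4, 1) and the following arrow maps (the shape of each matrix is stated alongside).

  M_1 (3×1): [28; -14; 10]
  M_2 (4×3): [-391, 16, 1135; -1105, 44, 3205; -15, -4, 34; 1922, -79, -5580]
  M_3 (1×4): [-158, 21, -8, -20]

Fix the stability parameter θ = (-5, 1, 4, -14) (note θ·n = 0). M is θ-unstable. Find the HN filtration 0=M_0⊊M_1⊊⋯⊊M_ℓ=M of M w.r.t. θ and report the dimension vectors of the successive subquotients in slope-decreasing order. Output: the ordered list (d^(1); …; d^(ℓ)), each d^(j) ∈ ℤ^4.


Via rank(M_{q-1}∘⋯∘M_p): M ≅ I[1,4], I[2,3]^2, I[3,3].
μ_θ-semistable layers: μ^(1)=4; μ^(2)=1; μ^(3)=-3; μ^(4)=-5

((0, 0, 3, 0); (0, 2, 0, 0); (0, 1, 1, 1); (1, 0, 0, 0))


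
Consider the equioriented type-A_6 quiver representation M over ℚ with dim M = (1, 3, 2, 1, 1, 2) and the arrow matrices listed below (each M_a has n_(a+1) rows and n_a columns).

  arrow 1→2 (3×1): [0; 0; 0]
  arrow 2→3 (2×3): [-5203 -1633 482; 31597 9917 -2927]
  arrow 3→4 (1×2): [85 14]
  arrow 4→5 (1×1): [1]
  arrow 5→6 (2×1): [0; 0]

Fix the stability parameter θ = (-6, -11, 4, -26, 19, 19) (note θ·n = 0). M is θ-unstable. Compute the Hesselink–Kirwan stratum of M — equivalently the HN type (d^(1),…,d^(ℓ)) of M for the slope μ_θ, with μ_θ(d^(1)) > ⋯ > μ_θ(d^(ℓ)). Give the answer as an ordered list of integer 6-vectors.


Barcode: M ≅ I[1,1], I[2,2], I[2,3], I[2,5], I[6,6]^2. HN layers by μ_θ (4 steps, strictly decreasing):
  μ^(1)=19; μ^(2)=4; μ^(3)=-6; μ^(4)=-11

((0, 0, 0, 0, 1, 2); (0, 0, 1, 0, 0, 0); (1, 0, 0, 0, 0, 0); (0, 3, 1, 1, 0, 0))


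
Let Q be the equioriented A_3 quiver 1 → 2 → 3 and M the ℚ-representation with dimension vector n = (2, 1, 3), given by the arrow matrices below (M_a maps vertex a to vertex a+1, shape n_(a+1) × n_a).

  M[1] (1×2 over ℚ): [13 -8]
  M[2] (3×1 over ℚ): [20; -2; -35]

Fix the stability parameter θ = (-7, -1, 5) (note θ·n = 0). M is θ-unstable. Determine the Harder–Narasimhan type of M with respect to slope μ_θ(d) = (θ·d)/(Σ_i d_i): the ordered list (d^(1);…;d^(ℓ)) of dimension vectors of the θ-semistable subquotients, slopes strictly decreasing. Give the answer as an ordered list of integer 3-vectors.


Via rank(M_{q-1}∘⋯∘M_p): M ≅ I[1,1], I[1,3], I[3,3]^2.
μ_θ-semistable layers: μ^(1)=5; μ^(2)=-1; μ^(3)=-7

((0, 0, 3); (0, 1, 0); (2, 0, 0))


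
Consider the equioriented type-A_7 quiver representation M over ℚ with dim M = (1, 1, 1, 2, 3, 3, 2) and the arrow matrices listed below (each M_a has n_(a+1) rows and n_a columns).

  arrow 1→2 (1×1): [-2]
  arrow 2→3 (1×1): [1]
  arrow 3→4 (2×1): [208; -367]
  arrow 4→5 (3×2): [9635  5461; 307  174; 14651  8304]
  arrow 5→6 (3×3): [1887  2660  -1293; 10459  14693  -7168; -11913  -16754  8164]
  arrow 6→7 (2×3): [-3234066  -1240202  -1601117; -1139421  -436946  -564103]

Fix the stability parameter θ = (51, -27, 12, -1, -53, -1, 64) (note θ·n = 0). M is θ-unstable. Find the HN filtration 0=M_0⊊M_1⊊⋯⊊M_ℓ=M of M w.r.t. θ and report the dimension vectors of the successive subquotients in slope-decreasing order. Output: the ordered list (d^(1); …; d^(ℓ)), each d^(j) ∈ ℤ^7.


Interval decomposition of M: I[1,7], I[4,7], I[5,6].
HN type (ℓ=5): μ^(1)=64; μ^(2)=-1; μ^(3)=-18/5; μ^(4)=-27; μ^(5)=-53

((0, 0, 0, 0, 0, 0, 2); (0, 0, 0, 0, 0, 3, 0); (1, 1, 1, 1, 1, 0, 0); (0, 0, 0, 1, 1, 0, 0); (0, 0, 0, 0, 1, 0, 0))
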